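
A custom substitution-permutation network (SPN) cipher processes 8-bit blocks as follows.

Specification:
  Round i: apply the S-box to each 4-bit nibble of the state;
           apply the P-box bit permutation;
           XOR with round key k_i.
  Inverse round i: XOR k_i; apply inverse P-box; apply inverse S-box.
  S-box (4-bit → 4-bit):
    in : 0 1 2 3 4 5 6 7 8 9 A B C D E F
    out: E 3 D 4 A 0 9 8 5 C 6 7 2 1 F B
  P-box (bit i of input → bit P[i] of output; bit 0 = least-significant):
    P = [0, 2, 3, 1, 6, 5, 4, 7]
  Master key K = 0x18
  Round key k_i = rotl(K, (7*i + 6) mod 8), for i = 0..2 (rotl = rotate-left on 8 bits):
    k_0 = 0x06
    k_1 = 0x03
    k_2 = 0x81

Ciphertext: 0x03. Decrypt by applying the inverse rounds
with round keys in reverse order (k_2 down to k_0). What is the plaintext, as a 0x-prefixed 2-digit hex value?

s_0 = ciphertext = 0x03
s_1 = InvRound(s_0, k_2) = 0x77
s_2 = InvRound(s_1, k_1) = 0xBC
s_3 = InvRound(s_2, k_0) = 0x09

0x09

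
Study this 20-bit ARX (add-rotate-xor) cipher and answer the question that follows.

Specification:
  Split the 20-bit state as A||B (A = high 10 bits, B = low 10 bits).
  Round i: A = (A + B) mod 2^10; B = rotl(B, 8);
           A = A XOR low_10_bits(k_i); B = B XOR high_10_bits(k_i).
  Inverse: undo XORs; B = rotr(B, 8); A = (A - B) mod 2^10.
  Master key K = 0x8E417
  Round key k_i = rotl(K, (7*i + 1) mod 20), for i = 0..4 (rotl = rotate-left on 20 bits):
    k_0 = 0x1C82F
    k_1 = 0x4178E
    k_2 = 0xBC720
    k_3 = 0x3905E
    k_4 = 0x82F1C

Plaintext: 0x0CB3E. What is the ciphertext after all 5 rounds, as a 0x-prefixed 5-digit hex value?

s_0 = plaintext = 0x0CB3E
s_1 = Round(s_0, k_0) = 0xD7EBD
s_2 = Round(s_1, k_1) = 0x648AA
s_3 = Round(s_2, k_2) = 0x470DB
s_4 = Round(s_3, k_3) = 0x6A7D2
s_5 = Round(s_4, k_4) = 0x99CFF

0x99CFF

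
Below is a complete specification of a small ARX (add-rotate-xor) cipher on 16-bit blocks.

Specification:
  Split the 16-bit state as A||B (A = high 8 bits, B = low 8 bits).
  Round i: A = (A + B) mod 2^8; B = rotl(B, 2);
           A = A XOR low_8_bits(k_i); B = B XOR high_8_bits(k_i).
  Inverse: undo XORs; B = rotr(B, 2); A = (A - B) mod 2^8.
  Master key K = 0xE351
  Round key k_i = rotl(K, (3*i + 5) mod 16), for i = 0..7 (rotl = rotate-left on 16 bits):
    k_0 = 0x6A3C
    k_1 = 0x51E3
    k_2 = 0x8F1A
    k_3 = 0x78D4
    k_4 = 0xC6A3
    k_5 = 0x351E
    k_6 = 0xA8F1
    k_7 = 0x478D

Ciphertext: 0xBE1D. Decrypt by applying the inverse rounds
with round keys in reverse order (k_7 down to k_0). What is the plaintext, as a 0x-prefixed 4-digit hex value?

s_0 = ciphertext = 0xBE1D
s_1 = InvRound(s_0, k_7) = 0x9D96
s_2 = InvRound(s_1, k_6) = 0xDD8F
s_3 = InvRound(s_2, k_5) = 0x15AE
s_4 = InvRound(s_3, k_4) = 0x9C1A
s_5 = InvRound(s_4, k_3) = 0xB098
s_6 = InvRound(s_5, k_2) = 0xE5C5
s_7 = InvRound(s_6, k_1) = 0xE125
s_8 = InvRound(s_7, k_0) = 0x0AD3

0x0AD3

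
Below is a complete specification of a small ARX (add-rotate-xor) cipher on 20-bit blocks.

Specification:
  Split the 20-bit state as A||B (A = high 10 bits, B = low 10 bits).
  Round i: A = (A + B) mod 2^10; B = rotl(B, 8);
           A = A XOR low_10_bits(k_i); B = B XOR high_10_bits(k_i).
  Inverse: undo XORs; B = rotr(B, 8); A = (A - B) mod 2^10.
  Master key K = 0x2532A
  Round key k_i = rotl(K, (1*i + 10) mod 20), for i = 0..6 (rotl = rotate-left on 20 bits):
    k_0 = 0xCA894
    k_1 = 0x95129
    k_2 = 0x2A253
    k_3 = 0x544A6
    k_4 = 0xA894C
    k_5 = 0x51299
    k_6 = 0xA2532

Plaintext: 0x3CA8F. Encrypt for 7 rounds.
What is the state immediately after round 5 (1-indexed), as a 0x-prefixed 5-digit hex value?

s_0 = plaintext = 0x3CA8F
s_1 = Round(s_0, k_0) = 0xC5489
s_2 = Round(s_1, k_1) = 0xADF76
s_3 = Round(s_2, k_2) = 0x1FA75
s_4 = Round(s_3, k_3) = 0x954CC
s_5 = Round(s_4, k_4) = 0x9B691
s_6 = Round(s_5, k_5) = 0x99CE0
s_7 = Round(s_6, k_6) = 0x9D6B1

0x9B691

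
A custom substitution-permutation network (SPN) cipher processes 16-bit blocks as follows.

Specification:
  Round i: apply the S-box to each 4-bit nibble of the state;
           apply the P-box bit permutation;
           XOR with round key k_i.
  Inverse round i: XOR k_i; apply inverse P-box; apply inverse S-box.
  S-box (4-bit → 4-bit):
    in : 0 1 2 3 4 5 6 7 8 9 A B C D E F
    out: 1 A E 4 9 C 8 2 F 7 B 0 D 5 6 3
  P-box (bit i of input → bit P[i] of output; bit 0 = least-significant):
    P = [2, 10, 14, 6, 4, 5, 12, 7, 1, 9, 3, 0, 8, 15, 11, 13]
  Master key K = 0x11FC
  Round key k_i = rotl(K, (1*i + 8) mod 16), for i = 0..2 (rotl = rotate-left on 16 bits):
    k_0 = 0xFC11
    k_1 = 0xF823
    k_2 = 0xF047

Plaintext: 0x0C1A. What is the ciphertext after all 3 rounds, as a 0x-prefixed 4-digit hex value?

0xBEE1

s_0 = plaintext = 0x0C1A
s_1 = Round(s_0, k_0) = 0xF9FE
s_2 = Round(s_1, k_1) = 0x3F19
s_3 = Round(s_2, k_2) = 0xBEE1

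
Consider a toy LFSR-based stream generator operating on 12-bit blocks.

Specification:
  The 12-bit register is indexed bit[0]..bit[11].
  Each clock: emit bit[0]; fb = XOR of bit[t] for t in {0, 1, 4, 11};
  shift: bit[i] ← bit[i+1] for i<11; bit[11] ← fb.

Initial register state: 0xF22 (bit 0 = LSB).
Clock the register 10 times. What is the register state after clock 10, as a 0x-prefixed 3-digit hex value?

0xF03

reg_0 = 0xF22
clock 1: out=0, reg = 0x791
clock 2: out=1, reg = 0x3C8
clock 3: out=0, reg = 0x1E4
clock 4: out=0, reg = 0x0F2
clock 5: out=0, reg = 0x079
clock 6: out=1, reg = 0x03C
clock 7: out=0, reg = 0x81E
clock 8: out=0, reg = 0xC0F
clock 9: out=1, reg = 0xE07
clock 10: out=1, reg = 0xF03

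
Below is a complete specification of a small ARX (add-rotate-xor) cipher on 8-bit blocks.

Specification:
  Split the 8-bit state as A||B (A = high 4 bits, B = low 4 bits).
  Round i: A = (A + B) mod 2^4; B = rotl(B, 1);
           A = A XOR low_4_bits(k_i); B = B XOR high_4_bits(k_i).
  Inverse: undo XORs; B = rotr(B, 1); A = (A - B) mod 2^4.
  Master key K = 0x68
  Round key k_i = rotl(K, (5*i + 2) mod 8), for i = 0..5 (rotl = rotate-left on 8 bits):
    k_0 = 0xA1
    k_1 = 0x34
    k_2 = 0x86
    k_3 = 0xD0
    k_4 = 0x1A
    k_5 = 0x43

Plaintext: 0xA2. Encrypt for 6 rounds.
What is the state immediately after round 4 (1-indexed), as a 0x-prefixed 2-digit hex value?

0x07

s_0 = plaintext = 0xA2
s_1 = Round(s_0, k_0) = 0xDE
s_2 = Round(s_1, k_1) = 0xFE
s_3 = Round(s_2, k_2) = 0xB5
s_4 = Round(s_3, k_3) = 0x07
s_5 = Round(s_4, k_4) = 0xDF
s_6 = Round(s_5, k_5) = 0xFB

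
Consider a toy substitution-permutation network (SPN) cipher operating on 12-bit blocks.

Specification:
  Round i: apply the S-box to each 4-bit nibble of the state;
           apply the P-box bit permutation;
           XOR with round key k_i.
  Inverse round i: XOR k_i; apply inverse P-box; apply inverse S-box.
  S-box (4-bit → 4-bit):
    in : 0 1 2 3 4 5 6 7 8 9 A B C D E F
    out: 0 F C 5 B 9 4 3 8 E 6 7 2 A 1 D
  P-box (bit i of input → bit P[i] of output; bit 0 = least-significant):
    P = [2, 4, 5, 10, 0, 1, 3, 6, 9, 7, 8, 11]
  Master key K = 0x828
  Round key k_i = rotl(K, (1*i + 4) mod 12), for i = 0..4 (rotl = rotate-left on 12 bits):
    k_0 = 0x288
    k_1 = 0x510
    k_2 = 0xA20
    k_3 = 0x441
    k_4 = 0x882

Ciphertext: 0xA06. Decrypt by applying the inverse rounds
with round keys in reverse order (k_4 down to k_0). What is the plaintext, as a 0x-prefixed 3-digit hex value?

0x2EA

s_0 = ciphertext = 0xA06
s_1 = InvRound(s_0, k_4) = 0x70E
s_2 = InvRound(s_1, k_3) = 0x31E
s_3 = InvRound(s_2, k_2) = 0x2AB
s_4 = InvRound(s_3, k_1) = 0xBB9
s_5 = InvRound(s_4, k_0) = 0x2EA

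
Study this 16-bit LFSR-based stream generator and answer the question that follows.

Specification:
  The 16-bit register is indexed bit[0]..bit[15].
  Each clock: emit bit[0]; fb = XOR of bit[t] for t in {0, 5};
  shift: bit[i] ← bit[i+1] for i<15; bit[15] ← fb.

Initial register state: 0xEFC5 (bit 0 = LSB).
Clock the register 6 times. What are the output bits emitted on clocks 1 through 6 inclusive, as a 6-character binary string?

101000

reg_0 = 0xEFC5
clock 1: out=1, reg = 0xF7E2
clock 2: out=0, reg = 0xFBF1
clock 3: out=1, reg = 0x7DF8
clock 4: out=0, reg = 0xBEFC
clock 5: out=0, reg = 0xDF7E
clock 6: out=0, reg = 0xEFBF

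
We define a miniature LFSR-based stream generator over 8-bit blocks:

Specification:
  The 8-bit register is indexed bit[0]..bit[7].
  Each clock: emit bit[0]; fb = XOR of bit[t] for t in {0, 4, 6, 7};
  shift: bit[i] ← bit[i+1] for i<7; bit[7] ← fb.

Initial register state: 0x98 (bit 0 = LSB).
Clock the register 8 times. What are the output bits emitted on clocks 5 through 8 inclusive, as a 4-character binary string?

reg_0 = 0x98
clock 1: out=0, reg = 0x4C
clock 2: out=0, reg = 0xA6
clock 3: out=0, reg = 0xD3
clock 4: out=1, reg = 0x69
clock 5: out=1, reg = 0x34
clock 6: out=0, reg = 0x9A
clock 7: out=0, reg = 0x4D
clock 8: out=1, reg = 0x26

1001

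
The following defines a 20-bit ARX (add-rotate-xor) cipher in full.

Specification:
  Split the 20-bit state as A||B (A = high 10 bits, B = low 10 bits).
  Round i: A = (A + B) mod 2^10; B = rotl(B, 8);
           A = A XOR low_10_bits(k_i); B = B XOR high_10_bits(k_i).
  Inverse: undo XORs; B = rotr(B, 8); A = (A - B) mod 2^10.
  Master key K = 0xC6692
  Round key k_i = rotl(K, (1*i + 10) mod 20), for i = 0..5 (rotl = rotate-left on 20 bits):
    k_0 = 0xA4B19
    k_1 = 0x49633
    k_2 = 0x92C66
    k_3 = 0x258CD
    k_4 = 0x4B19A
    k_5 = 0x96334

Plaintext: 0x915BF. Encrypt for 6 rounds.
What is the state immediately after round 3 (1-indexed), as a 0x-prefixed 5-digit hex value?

s_0 = plaintext = 0x915BF
s_1 = Round(s_0, k_0) = 0xC75FD
s_2 = Round(s_1, k_1) = 0xCA45A
s_3 = Round(s_2, k_2) = 0xF945D
s_4 = Round(s_3, k_3) = 0x23D81
s_5 = Round(s_4, k_4) = 0xE284C
s_6 = Round(s_5, k_5) = 0x38A4B

0xF945D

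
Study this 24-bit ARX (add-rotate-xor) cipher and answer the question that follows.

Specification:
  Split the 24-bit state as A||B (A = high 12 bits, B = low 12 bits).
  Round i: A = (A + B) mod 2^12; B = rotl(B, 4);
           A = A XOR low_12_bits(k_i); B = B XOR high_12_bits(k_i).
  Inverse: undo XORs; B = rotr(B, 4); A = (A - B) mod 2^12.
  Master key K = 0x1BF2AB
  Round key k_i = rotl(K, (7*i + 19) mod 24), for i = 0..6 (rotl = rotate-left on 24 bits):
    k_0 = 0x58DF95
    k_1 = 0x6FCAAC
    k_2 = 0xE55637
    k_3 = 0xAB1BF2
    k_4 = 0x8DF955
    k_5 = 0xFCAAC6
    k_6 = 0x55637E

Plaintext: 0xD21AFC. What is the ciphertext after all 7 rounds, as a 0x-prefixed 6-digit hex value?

s_0 = plaintext = 0xD21AFC
s_1 = Round(s_0, k_0) = 0x788A47
s_2 = Round(s_1, k_1) = 0xB63286
s_3 = Round(s_2, k_2) = 0xBDE637
s_4 = Round(s_3, k_3) = 0x9E79C7
s_5 = Round(s_4, k_4) = 0xAFB4A6
s_6 = Round(s_5, k_5) = 0x5675AE
s_7 = Round(s_6, k_6) = 0x86BFB3

0x86BFB3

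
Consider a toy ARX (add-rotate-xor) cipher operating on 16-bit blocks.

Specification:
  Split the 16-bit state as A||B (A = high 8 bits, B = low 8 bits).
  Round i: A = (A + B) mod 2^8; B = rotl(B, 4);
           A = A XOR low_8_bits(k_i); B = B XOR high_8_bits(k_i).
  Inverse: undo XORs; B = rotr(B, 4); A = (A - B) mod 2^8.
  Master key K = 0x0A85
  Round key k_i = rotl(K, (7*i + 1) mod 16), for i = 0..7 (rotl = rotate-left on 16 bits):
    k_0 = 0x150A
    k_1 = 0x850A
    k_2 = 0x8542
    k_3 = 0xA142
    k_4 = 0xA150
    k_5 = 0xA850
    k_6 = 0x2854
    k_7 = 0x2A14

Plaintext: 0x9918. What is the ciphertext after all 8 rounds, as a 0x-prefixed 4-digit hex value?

s_0 = plaintext = 0x9918
s_1 = Round(s_0, k_0) = 0xBB94
s_2 = Round(s_1, k_1) = 0x45CC
s_3 = Round(s_2, k_2) = 0x5349
s_4 = Round(s_3, k_3) = 0xDE35
s_5 = Round(s_4, k_4) = 0x43F2
s_6 = Round(s_5, k_5) = 0x6587
s_7 = Round(s_6, k_6) = 0xB850
s_8 = Round(s_7, k_7) = 0x1C2F

0x1C2F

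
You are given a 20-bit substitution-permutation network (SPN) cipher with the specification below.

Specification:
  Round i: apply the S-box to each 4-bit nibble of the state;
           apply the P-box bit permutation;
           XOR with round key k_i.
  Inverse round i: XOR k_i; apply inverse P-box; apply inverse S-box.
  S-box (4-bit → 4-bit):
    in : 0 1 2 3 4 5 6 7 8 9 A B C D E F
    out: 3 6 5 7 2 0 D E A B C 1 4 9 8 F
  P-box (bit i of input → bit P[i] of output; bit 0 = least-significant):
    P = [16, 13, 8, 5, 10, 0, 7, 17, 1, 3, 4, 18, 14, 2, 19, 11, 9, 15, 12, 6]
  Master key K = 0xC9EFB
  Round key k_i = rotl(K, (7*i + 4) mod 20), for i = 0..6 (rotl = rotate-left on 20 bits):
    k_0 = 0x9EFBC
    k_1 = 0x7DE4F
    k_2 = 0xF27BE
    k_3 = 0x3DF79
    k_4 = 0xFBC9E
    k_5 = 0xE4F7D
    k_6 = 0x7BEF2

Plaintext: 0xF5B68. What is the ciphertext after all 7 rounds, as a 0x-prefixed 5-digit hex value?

0xED122

s_0 = plaintext = 0xF5B68
s_1 = Round(s_0, k_0) = 0xB595E
s_2 = Round(s_1, k_1) = 0x3DC65
s_3 = Round(s_2, k_2) = 0xDF92E
s_4 = Round(s_3, k_3) = 0xF9197
s_5 = Round(s_4, k_4) = 0xD43E3
s_6 = Round(s_5, k_5) = 0xD6C23
s_7 = Round(s_6, k_6) = 0xED122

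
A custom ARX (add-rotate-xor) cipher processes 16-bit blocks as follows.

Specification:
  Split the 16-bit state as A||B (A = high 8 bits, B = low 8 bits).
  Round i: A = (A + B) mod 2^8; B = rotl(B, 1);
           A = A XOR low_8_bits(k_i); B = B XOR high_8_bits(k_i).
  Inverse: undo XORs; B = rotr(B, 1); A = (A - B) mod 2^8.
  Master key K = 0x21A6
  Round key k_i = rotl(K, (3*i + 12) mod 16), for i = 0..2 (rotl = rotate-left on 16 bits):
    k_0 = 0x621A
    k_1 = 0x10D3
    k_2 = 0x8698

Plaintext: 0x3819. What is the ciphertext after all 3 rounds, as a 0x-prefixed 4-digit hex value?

s_0 = plaintext = 0x3819
s_1 = Round(s_0, k_0) = 0x4B50
s_2 = Round(s_1, k_1) = 0x48B0
s_3 = Round(s_2, k_2) = 0x60E7

0x60E7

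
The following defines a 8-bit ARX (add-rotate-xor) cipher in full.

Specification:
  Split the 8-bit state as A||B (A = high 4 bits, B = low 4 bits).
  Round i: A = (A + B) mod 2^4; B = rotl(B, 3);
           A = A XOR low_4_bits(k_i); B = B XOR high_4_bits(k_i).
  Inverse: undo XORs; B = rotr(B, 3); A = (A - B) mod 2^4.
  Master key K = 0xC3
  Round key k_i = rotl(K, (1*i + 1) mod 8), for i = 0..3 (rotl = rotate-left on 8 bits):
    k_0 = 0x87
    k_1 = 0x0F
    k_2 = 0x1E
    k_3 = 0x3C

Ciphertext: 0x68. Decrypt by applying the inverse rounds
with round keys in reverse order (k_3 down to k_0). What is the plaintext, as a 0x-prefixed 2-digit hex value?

s_0 = ciphertext = 0x68
s_1 = InvRound(s_0, k_3) = 0x37
s_2 = InvRound(s_1, k_2) = 0x1C
s_3 = InvRound(s_2, k_1) = 0x59
s_4 = InvRound(s_3, k_0) = 0x02

0x02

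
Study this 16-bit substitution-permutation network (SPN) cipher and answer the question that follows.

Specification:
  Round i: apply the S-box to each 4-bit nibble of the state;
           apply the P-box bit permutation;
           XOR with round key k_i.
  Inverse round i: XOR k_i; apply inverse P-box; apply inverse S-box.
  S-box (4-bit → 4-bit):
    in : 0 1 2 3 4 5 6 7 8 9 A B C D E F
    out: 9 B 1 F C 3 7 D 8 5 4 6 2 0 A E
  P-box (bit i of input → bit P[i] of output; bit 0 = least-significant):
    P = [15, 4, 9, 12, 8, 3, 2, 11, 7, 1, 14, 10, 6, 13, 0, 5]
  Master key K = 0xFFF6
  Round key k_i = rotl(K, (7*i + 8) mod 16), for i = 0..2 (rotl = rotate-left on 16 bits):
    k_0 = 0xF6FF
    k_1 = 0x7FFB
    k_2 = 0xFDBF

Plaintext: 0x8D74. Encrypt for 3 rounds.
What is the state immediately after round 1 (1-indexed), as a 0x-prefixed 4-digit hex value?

0xEDDB

s_0 = plaintext = 0x8D74
s_1 = Round(s_0, k_0) = 0xEDDB
s_2 = Round(s_1, k_1) = 0x5DCB
s_3 = Round(s_2, k_2) = 0xDFE7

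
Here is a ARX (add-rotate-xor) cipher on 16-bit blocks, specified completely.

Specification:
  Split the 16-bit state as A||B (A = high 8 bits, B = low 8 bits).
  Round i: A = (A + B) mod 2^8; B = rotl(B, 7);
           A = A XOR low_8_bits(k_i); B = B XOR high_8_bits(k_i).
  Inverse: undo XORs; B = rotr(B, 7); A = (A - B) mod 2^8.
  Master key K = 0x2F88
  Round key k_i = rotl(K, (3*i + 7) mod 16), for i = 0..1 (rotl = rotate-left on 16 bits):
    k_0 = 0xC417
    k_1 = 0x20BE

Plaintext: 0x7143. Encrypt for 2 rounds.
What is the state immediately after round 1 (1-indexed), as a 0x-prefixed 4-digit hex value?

0xA365

s_0 = plaintext = 0x7143
s_1 = Round(s_0, k_0) = 0xA365
s_2 = Round(s_1, k_1) = 0xB692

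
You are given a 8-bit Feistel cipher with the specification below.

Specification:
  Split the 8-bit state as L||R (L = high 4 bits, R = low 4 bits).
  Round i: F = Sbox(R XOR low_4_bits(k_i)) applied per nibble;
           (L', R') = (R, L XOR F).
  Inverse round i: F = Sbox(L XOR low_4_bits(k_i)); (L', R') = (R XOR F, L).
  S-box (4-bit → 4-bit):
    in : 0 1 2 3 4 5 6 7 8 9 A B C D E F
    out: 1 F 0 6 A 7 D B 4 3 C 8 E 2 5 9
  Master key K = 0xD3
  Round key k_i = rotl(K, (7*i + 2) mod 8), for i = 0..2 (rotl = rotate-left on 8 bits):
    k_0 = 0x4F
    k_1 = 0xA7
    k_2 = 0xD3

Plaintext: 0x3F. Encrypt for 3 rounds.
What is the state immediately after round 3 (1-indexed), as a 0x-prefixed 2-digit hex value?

s_0 = plaintext = 0x3F
s_1 = Round(s_0, k_0) = 0xF2
s_2 = Round(s_1, k_1) = 0x28
s_3 = Round(s_2, k_2) = 0x8A

0x8A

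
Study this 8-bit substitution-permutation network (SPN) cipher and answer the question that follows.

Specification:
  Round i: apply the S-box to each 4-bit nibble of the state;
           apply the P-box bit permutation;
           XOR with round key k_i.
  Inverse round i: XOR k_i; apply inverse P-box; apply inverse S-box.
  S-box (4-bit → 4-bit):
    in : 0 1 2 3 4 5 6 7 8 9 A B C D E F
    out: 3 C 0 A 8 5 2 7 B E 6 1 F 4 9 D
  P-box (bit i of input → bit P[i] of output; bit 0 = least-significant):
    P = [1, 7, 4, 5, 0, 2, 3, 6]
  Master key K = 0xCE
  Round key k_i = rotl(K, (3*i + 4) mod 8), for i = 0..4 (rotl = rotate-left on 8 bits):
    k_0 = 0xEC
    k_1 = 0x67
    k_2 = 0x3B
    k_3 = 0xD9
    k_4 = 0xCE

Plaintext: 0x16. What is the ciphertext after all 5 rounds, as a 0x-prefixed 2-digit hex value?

s_0 = plaintext = 0x16
s_1 = Round(s_0, k_0) = 0x24
s_2 = Round(s_1, k_1) = 0x47
s_3 = Round(s_2, k_2) = 0xE9
s_4 = Round(s_3, k_3) = 0x28
s_5 = Round(s_4, k_4) = 0x6C

0x6C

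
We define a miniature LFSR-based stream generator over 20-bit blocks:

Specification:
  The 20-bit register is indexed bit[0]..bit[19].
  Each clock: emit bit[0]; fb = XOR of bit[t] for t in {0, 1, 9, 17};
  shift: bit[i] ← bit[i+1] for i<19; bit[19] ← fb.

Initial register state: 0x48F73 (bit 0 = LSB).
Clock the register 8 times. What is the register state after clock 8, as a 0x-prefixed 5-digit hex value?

0x3748F

reg_0 = 0x48F73
clock 1: out=1, reg = 0xA47B9
clock 2: out=1, reg = 0xD23DC
clock 3: out=0, reg = 0xE91EE
clock 4: out=0, reg = 0x748F7
clock 5: out=1, reg = 0xBA47B
clock 6: out=1, reg = 0xDD23D
clock 7: out=1, reg = 0x6E91E
clock 8: out=0, reg = 0x3748F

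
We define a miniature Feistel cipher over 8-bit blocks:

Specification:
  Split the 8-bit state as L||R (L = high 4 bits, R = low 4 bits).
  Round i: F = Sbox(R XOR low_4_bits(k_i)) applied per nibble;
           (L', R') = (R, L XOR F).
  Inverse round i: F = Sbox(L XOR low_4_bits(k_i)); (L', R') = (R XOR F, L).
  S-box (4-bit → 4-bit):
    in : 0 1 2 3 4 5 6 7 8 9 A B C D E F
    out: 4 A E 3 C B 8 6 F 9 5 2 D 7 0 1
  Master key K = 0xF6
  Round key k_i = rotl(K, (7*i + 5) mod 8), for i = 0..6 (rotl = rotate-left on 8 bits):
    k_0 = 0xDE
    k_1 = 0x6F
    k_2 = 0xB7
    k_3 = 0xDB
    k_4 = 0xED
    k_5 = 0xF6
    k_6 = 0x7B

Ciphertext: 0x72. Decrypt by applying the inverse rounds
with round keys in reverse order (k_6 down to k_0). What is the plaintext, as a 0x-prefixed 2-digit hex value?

s_0 = ciphertext = 0x72
s_1 = InvRound(s_0, k_6) = 0xF7
s_2 = InvRound(s_1, k_5) = 0xEF
s_3 = InvRound(s_2, k_4) = 0xCE
s_4 = InvRound(s_3, k_3) = 0x8C
s_5 = InvRound(s_4, k_2) = 0xD8
s_6 = InvRound(s_5, k_1) = 0x6D
s_7 = InvRound(s_6, k_0) = 0x26

0x26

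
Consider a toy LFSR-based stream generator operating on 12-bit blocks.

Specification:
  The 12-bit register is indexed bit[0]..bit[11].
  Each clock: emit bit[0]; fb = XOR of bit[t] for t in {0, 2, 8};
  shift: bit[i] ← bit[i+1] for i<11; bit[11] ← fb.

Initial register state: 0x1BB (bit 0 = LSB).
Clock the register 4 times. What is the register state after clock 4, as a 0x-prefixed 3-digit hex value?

0x41B

reg_0 = 0x1BB
clock 1: out=1, reg = 0x0DD
clock 2: out=1, reg = 0x06E
clock 3: out=0, reg = 0x837
clock 4: out=1, reg = 0x41B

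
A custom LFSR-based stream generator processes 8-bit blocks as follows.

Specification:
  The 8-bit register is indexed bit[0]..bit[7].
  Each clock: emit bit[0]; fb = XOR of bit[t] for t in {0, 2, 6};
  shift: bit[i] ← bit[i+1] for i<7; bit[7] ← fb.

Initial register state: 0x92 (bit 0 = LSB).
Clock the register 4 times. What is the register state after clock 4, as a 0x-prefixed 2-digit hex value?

0x49

reg_0 = 0x92
clock 1: out=0, reg = 0x49
clock 2: out=1, reg = 0x24
clock 3: out=0, reg = 0x92
clock 4: out=0, reg = 0x49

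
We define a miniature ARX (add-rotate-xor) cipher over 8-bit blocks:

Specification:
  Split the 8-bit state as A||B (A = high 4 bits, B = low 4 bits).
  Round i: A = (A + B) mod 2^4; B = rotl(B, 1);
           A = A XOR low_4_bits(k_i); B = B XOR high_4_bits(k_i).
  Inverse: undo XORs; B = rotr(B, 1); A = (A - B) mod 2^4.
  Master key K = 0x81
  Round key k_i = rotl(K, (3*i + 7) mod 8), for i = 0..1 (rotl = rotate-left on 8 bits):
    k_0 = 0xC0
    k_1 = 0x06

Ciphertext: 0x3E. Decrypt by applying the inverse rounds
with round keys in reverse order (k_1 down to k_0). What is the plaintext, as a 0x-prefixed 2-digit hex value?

0x1D

s_0 = ciphertext = 0x3E
s_1 = InvRound(s_0, k_1) = 0xE7
s_2 = InvRound(s_1, k_0) = 0x1D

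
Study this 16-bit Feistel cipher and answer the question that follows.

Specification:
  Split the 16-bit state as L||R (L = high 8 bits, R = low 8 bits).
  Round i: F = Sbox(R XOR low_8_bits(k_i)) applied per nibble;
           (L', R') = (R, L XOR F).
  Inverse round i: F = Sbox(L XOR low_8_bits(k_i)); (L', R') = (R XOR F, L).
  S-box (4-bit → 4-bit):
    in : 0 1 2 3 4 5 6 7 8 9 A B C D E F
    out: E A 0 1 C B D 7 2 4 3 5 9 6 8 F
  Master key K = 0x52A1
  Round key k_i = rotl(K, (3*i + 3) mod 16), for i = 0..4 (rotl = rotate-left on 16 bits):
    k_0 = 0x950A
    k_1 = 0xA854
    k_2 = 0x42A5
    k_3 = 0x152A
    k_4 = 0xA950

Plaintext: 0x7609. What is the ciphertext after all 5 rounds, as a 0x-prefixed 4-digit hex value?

s_0 = plaintext = 0x7609
s_1 = Round(s_0, k_0) = 0x0997
s_2 = Round(s_1, k_1) = 0x9798
s_3 = Round(s_2, k_2) = 0x9881
s_4 = Round(s_3, k_3) = 0x81AD
s_5 = Round(s_4, k_4) = 0xAD77

0xAD77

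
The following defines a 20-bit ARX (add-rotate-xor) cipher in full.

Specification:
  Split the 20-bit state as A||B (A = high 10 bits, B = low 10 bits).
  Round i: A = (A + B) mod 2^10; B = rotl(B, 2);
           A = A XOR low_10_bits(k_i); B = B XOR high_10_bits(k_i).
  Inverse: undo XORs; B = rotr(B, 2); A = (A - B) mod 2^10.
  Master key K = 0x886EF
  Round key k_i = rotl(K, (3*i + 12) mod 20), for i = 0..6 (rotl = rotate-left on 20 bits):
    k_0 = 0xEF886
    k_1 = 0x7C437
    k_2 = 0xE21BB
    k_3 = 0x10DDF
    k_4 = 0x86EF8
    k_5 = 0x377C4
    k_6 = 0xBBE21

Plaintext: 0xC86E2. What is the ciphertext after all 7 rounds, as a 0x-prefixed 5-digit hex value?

0xA8924

s_0 = plaintext = 0xC86E2
s_1 = Round(s_0, k_0) = 0xA1434
s_2 = Round(s_1, k_1) = 0xA3921
s_3 = Round(s_2, k_2) = 0x8530D
s_4 = Round(s_3, k_3) = 0x3F874
s_5 = Round(s_4, k_4) = 0xE2BCB
s_6 = Round(s_5, k_5) = 0x247F2
s_7 = Round(s_6, k_6) = 0xA8924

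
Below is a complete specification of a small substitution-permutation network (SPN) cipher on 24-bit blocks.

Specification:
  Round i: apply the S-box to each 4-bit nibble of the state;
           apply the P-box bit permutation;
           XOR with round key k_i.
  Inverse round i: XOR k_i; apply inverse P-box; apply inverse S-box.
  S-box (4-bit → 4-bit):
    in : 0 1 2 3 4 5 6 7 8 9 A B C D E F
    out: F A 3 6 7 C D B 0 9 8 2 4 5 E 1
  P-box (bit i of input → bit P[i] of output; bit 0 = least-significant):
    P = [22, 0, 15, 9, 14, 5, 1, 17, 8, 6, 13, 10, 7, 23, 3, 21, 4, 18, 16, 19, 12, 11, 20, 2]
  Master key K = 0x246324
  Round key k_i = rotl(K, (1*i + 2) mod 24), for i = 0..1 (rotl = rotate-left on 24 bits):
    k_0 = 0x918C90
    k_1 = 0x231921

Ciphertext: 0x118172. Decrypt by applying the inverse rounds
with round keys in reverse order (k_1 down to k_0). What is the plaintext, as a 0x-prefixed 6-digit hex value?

s_0 = ciphertext = 0x118172
s_1 = InvRound(s_0, k_1) = 0x4FAB53
s_2 = InvRound(s_1, k_0) = 0xC12057

0xC12057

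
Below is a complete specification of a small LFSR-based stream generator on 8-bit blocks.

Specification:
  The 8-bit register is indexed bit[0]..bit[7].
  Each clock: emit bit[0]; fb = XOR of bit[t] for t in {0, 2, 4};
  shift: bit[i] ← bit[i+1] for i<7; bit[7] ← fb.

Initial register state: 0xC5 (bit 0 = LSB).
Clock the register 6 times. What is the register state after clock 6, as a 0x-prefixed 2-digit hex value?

0xE3

reg_0 = 0xC5
clock 1: out=1, reg = 0x62
clock 2: out=0, reg = 0x31
clock 3: out=1, reg = 0x18
clock 4: out=0, reg = 0x8C
clock 5: out=0, reg = 0xC6
clock 6: out=0, reg = 0xE3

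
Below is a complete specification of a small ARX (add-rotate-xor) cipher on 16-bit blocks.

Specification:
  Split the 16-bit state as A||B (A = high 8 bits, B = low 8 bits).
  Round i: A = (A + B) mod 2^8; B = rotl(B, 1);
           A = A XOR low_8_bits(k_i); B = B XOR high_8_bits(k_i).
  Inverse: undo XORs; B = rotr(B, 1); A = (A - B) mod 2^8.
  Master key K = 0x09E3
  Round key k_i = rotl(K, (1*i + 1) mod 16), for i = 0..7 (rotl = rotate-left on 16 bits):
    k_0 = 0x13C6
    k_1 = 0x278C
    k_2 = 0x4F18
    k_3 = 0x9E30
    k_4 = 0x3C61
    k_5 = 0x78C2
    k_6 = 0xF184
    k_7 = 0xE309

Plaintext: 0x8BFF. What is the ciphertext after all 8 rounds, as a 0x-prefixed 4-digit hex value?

0xBDBF

s_0 = plaintext = 0x8BFF
s_1 = Round(s_0, k_0) = 0x4CEC
s_2 = Round(s_1, k_1) = 0xB4FE
s_3 = Round(s_2, k_2) = 0xAAB2
s_4 = Round(s_3, k_3) = 0x6CFB
s_5 = Round(s_4, k_4) = 0x06CB
s_6 = Round(s_5, k_5) = 0x13EF
s_7 = Round(s_6, k_6) = 0x862E
s_8 = Round(s_7, k_7) = 0xBDBF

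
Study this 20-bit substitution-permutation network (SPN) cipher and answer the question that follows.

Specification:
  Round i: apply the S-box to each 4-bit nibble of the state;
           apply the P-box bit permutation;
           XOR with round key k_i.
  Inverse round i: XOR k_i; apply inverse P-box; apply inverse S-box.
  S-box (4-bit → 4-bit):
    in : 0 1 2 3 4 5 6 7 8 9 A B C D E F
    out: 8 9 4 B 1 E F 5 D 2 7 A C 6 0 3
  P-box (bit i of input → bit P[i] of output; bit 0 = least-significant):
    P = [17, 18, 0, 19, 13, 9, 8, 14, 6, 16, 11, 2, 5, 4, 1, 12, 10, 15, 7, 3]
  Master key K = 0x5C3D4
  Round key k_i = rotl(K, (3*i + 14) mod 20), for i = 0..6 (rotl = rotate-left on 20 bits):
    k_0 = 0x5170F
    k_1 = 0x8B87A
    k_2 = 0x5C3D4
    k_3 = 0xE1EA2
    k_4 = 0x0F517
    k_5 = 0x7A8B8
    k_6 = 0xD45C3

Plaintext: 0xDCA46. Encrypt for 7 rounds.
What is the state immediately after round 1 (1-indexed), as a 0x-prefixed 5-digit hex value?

0xAAFCC

s_0 = plaintext = 0xDCA46
s_1 = Round(s_0, k_0) = 0xAAFCC
s_2 = Round(s_1, k_1) = 0x17D89
s_3 = Round(s_2, k_2) = 0x0AEFE
s_4 = Round(s_3, k_3) = 0xE3C98
s_5 = Round(s_4, k_4) = 0xAEF22
s_6 = Round(s_5, k_5) = 0x62D79
s_7 = Round(s_6, k_6) = 0x8E849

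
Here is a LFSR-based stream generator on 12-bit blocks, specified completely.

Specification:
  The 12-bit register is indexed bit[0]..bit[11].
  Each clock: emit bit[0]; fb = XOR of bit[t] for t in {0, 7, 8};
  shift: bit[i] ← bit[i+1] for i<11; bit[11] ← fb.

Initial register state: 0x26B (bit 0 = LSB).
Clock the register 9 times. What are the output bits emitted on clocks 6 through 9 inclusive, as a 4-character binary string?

1100

reg_0 = 0x26B
clock 1: out=1, reg = 0x935
clock 2: out=1, reg = 0x49A
clock 3: out=0, reg = 0xA4D
clock 4: out=1, reg = 0xD26
clock 5: out=0, reg = 0xE93
clock 6: out=1, reg = 0x749
clock 7: out=1, reg = 0x3A4
clock 8: out=0, reg = 0x1D2
clock 9: out=0, reg = 0x0E9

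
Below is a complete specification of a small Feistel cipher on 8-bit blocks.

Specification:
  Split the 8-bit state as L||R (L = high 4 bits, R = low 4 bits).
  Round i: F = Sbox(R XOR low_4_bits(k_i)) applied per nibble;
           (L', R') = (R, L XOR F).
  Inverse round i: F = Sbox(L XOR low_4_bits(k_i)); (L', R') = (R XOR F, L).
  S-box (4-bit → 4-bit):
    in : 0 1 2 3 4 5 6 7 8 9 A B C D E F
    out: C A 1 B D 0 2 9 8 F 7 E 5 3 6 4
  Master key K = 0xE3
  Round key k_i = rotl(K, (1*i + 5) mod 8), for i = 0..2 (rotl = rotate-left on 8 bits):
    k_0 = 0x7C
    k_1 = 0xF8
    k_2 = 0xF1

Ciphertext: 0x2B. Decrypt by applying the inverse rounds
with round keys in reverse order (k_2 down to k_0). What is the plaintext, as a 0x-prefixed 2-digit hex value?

s_0 = ciphertext = 0x2B
s_1 = InvRound(s_0, k_2) = 0x02
s_2 = InvRound(s_1, k_1) = 0xA0
s_3 = InvRound(s_2, k_0) = 0x2A

0x2A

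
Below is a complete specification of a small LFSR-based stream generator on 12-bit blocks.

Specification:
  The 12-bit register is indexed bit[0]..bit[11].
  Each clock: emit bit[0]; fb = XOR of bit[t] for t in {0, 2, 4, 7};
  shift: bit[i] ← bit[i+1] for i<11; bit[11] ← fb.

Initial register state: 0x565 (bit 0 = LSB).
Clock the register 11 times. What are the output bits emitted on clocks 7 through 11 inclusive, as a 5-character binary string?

reg_0 = 0x565
clock 1: out=1, reg = 0x2B2
clock 2: out=0, reg = 0x159
clock 3: out=1, reg = 0x0AC
clock 4: out=0, reg = 0x056
clock 5: out=0, reg = 0x02B
clock 6: out=1, reg = 0x815
clock 7: out=1, reg = 0xC0A
clock 8: out=0, reg = 0x605
clock 9: out=1, reg = 0x302
clock 10: out=0, reg = 0x181
clock 11: out=1, reg = 0x0C0

10101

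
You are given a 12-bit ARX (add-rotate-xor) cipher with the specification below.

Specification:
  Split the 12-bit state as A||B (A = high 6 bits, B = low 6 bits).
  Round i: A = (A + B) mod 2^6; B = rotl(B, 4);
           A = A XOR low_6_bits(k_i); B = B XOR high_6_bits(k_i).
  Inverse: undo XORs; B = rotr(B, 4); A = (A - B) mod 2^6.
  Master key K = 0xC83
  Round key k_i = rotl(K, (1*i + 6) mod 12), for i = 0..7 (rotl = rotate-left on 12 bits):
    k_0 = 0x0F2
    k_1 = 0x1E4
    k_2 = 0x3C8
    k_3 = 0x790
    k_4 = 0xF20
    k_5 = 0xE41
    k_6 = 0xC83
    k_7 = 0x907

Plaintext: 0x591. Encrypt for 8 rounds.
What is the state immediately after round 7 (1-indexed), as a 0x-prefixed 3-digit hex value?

s_0 = plaintext = 0x591
s_1 = Round(s_0, k_0) = 0x557
s_2 = Round(s_1, k_1) = 0x232
s_3 = Round(s_2, k_2) = 0xCA3
s_4 = Round(s_3, k_3) = 0x166
s_5 = Round(s_4, k_4) = 0x2D5
s_6 = Round(s_5, k_5) = 0x86C
s_7 = Round(s_6, k_6) = 0x3B9
s_8 = Round(s_7, k_7) = 0x03A

0x3B9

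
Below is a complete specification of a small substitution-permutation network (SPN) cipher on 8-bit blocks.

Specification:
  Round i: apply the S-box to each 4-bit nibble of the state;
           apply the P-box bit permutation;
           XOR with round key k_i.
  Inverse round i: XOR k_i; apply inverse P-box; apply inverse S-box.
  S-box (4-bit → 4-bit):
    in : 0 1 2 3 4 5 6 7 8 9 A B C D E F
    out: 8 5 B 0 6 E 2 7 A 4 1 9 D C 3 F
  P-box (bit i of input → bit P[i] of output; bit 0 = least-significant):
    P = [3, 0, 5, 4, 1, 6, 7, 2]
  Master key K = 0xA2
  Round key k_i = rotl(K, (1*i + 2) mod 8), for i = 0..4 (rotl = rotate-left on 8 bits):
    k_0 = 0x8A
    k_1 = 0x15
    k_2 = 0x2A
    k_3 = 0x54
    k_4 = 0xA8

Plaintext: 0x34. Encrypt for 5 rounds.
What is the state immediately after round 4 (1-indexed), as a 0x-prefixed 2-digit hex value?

0xFF

s_0 = plaintext = 0x34
s_1 = Round(s_0, k_0) = 0xAB
s_2 = Round(s_1, k_1) = 0x0F
s_3 = Round(s_2, k_2) = 0x17
s_4 = Round(s_3, k_3) = 0xFF
s_5 = Round(s_4, k_4) = 0x57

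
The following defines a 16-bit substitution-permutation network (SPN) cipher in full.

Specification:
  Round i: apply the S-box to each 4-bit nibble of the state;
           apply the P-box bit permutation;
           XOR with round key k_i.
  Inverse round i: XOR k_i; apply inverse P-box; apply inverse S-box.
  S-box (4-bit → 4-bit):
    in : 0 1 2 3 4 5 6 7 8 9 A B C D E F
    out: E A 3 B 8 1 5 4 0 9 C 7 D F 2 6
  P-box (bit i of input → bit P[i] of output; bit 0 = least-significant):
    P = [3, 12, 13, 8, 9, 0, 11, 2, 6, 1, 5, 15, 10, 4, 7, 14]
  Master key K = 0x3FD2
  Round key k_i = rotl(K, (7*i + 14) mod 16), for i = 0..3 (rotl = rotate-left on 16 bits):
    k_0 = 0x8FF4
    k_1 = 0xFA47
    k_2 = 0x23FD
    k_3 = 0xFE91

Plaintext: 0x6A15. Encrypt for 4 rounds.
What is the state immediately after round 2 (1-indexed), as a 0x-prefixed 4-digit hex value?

s_0 = plaintext = 0x6A15
s_1 = Round(s_0, k_0) = 0x0B59
s_2 = Round(s_1, k_1) = 0xB9BD
s_3 = Round(s_2, k_2) = 0x9C24
s_4 = Round(s_3, k_3) = 0x39F0

0xB9BD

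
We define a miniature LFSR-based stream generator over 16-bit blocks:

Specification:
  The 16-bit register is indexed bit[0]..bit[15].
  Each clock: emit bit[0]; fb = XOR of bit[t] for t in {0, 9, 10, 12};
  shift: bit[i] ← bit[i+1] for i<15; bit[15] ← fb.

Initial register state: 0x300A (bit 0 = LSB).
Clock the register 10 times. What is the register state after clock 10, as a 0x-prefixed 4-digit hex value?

0x434C

reg_0 = 0x300A
clock 1: out=0, reg = 0x9805
clock 2: out=1, reg = 0x4C02
clock 3: out=0, reg = 0xA601
clock 4: out=1, reg = 0xD300
clock 5: out=0, reg = 0x6980
clock 6: out=0, reg = 0x34C0
clock 7: out=0, reg = 0x1A60
clock 8: out=0, reg = 0x0D30
clock 9: out=0, reg = 0x8698
clock 10: out=0, reg = 0x434C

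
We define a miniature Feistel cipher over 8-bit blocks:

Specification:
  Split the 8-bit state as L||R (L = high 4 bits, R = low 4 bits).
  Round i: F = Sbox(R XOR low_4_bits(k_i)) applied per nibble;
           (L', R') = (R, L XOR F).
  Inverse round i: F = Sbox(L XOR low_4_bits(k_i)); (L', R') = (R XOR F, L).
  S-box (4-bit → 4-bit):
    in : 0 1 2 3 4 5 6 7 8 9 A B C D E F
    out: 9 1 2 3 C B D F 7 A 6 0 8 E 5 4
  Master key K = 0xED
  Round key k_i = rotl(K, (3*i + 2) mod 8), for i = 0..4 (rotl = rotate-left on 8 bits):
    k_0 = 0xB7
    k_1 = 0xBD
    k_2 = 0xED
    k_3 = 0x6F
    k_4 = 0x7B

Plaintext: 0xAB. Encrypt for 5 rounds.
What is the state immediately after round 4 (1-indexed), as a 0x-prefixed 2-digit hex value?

0x0B

s_0 = plaintext = 0xAB
s_1 = Round(s_0, k_0) = 0xB2
s_2 = Round(s_1, k_1) = 0x2F
s_3 = Round(s_2, k_2) = 0xF0
s_4 = Round(s_3, k_3) = 0x0B
s_5 = Round(s_4, k_4) = 0xB9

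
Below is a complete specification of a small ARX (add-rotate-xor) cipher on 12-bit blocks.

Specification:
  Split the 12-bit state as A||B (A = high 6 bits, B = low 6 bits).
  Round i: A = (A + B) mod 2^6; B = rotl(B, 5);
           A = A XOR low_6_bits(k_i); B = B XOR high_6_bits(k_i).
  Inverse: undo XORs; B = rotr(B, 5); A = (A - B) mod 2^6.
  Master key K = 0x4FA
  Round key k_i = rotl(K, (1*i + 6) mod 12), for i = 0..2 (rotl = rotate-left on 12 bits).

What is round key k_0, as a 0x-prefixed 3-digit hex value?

0xE93

K = 0x4FA
k_0 = rotl(K, (1*0+6) mod 12) = rotl(K, 6) = 0xE93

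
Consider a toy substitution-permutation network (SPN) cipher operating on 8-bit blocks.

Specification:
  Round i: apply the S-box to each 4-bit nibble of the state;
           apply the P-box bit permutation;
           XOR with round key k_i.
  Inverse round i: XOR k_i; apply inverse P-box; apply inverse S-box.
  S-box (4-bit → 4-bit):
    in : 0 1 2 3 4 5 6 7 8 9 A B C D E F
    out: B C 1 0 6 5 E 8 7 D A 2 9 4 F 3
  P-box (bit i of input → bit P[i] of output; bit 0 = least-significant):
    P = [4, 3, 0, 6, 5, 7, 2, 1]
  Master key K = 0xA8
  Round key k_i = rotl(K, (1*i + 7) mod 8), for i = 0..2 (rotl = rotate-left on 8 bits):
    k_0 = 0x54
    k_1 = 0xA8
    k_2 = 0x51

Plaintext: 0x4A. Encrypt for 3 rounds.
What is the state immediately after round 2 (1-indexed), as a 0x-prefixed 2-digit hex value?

0x97

s_0 = plaintext = 0x4A
s_1 = Round(s_0, k_0) = 0x98
s_2 = Round(s_1, k_1) = 0x97
s_3 = Round(s_2, k_2) = 0x37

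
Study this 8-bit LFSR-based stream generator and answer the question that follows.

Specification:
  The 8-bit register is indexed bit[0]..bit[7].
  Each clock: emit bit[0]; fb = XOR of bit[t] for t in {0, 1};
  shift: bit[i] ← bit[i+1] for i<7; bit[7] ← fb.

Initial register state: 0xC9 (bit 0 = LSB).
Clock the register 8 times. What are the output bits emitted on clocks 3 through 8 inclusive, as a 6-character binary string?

reg_0 = 0xC9
clock 1: out=1, reg = 0xE4
clock 2: out=0, reg = 0x72
clock 3: out=0, reg = 0xB9
clock 4: out=1, reg = 0xDC
clock 5: out=0, reg = 0x6E
clock 6: out=0, reg = 0xB7
clock 7: out=1, reg = 0x5B
clock 8: out=1, reg = 0x2D

010011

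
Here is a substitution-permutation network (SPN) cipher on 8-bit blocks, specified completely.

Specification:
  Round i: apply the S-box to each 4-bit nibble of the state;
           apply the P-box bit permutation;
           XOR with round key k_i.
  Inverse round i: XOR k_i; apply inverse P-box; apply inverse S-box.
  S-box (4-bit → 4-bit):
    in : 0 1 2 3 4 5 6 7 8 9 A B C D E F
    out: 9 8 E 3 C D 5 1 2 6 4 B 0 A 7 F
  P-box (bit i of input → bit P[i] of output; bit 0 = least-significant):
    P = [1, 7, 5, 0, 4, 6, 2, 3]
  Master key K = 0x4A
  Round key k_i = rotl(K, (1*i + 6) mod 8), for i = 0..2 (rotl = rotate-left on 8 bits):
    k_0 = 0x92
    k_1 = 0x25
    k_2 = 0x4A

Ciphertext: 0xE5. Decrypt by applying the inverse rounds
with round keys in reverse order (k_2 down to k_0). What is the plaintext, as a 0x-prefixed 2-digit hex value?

0x9C

s_0 = ciphertext = 0xE5
s_1 = InvRound(s_0, k_2) = 0x4F
s_2 = InvRound(s_1, k_1) = 0xD6
s_3 = InvRound(s_2, k_0) = 0x9C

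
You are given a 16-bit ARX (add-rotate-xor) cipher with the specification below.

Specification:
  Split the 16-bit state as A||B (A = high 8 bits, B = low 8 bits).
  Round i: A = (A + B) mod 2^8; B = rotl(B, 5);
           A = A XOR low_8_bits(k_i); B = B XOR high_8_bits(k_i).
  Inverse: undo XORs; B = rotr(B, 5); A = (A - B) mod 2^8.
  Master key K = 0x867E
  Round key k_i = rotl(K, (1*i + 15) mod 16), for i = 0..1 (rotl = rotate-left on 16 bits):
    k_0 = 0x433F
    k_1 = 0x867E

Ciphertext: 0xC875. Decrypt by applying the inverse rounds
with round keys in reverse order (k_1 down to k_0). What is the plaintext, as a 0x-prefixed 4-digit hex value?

0x42E6

s_0 = ciphertext = 0xC875
s_1 = InvRound(s_0, k_1) = 0x179F
s_2 = InvRound(s_1, k_0) = 0x42E6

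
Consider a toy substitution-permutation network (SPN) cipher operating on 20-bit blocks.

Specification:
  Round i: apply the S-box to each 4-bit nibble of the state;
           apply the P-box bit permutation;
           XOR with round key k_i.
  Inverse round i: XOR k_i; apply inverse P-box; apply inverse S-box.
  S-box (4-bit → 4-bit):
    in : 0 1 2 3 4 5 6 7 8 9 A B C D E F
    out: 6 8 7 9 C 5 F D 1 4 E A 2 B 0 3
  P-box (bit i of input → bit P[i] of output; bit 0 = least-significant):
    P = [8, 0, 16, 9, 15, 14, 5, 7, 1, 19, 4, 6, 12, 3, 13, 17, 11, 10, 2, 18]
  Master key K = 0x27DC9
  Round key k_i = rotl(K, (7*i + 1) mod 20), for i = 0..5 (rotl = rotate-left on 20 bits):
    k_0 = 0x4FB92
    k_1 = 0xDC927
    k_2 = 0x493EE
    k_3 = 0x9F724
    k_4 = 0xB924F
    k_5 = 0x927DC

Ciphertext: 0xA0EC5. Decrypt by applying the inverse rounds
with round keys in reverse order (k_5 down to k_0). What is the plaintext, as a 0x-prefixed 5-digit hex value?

s_0 = ciphertext = 0xA0EC5
s_1 = InvRound(s_0, k_5) = 0x8A9E2
s_2 = InvRound(s_1, k_4) = 0x56E46
s_3 = InvRound(s_2, k_3) = 0x38D58
s_4 = InvRound(s_3, k_2) = 0x63544
s_5 = InvRound(s_4, k_1) = 0xF7D20
s_6 = InvRound(s_5, k_0) = 0xC1274

0xC1274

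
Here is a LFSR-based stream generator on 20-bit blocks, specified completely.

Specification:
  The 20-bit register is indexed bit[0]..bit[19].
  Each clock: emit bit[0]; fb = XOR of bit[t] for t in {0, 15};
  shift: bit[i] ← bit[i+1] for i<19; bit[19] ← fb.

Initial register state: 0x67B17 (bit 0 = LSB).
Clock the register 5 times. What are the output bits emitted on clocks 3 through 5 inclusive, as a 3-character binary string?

101

reg_0 = 0x67B17
clock 1: out=1, reg = 0xB3D8B
clock 2: out=1, reg = 0xD9EC5
clock 3: out=1, reg = 0x6CF62
clock 4: out=0, reg = 0xB67B1
clock 5: out=1, reg = 0xDB3D8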